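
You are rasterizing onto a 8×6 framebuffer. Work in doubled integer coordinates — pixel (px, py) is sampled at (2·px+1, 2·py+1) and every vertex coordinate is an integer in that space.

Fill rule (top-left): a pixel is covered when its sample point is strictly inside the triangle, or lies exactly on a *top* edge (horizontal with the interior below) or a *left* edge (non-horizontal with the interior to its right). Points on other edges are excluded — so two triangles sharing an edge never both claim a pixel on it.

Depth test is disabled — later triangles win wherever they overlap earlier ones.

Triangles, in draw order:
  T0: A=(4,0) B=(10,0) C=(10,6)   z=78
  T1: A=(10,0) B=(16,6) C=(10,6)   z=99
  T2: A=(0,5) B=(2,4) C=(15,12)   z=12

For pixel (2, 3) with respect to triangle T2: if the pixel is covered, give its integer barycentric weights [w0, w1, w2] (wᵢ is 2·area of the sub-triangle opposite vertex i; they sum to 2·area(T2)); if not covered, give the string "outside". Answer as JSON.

T0:
  2·area = 36
  edge (4, 0)→(10, 0): d=(6,0) top-left  bias=+0
  edge (10, 0)→(10, 6): d=(0,6) right/bottom  bias=-1
  edge (10, 6)→(4, 0): d=(-6,-6) top-left  bias=+0
    (2,0)@(5, 1): e=[6,30,0] → █  [on edge]
    (3,0)@(7, 1): e=[6,18,12] → █
    (4,0)@(9, 1): e=[6,6,24] → █
    (5,0)@(11, 1): e=[6,-6,36] → ·
    (2,1)@(5, 3): e=[18,30,-12] → ·
    (3,1)@(7, 3): e=[18,18,0] → █  [on edge]
    (5,1)@(11, 3): e=[18,-6,24] → ·
    (3,2)@(7, 5): e=[30,18,-12] → ·
    (4,2)@(9, 5): e=[30,6,0] → █  [on edge]
    (5,2)@(11, 5): e=[30,-6,12] → ·
    (4,3)@(9, 7): e=[42,6,-12] → ·
    (5,3)@(11, 7): e=[42,-6,0] → ·  [on edge]
    (6,4)@(13, 9): e=[54,-18,0] → ·  [on edge]
    (7,5)@(15, 11): e=[66,-30,0] → ·  [on edge]
  covered (6 px):
    · · █ █ █ · · ·
    · · · █ █ · · ·
    · · · · █ · · ·
    · · · · · · · ·
    · · · · · · · ·
    · · · · · · · ·
T1:
  2·area = 36
  edge (10, 0)→(16, 6): d=(6,6) right/bottom  bias=-1
  edge (16, 6)→(10, 6): d=(-6,0) right/bottom  bias=-1
  edge (10, 6)→(10, 0): d=(0,-6) top-left  bias=+0
    (5,0)@(11, 1): e=[0,30,6] → ·  [on edge]
    (5,1)@(11, 3): e=[12,18,6] → █
    (6,1)@(13, 3): e=[0,18,18] → ·  [on edge]
    (5,2)@(11, 5): e=[24,6,6] → █
    (6,2)@(13, 5): e=[12,6,18] → █
    (7,2)@(15, 5): e=[0,6,30] → ·  [on edge]
    (5,3)@(11, 7): e=[36,-6,6] → ·
    (6,3)@(13, 7): e=[24,-6,18] → ·
  covered (3 px):
    · · · · · · · ·
    · · · · · █ · ·
    · · · · · █ █ ·
    · · · · · · · ·
    · · · · · · · ·
    · · · · · · · ·
T2:
  2·area = 29
  edge (0, 5)→(2, 4): d=(2,-1) top-left  bias=+0
  edge (2, 4)→(15, 12): d=(13,8) right/bottom  bias=-1
  edge (15, 12)→(0, 5): d=(-15,-7) top-left  bias=+0
    (0,2)@(1, 5): e=[1,21,7] → █
    (1,2)@(3, 5): e=[3,5,21] → █
    (2,2)@(5, 5): e=[5,-11,35] → ·
    (0,3)@(1, 7): e=[5,47,-23] → ·
    (1,3)@(3, 7): e=[7,31,-9] → ·
    (2,3)@(5, 7): e=[9,15,5] → █
    (3,3)@(7, 7): e=[11,-1,19] → ·
    (2,4)@(5, 9): e=[13,41,-25] → ·
    (4,4)@(9, 9): e=[17,9,3] → █
    (5,4)@(11, 9): e=[19,-7,17] → ·
    (4,5)@(9, 11): e=[21,35,-27] → ·
    (6,5)@(13, 11): e=[25,3,1] → █
  covered (5 px):
    · · · · · · · ·
    · · · · · · · ·
    █ █ · · · · · ·
    · · █ · · · · ·
    · · · · █ · · ·
    · · · · · · █ ·

Final: [15,5,9]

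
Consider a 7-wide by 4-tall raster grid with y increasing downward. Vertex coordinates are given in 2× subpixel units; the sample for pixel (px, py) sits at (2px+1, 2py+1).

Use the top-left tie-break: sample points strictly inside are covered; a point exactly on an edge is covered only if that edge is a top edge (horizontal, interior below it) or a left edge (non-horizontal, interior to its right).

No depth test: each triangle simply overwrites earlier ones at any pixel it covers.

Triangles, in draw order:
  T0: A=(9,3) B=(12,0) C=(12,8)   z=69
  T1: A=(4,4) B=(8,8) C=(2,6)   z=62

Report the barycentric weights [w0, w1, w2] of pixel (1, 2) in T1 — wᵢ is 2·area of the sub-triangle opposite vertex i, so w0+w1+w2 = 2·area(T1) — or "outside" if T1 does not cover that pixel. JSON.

T0:
  2·area = 24
  edge (9, 3)→(12, 0): d=(3,-3) top-left  bias=+0
  edge (12, 0)→(12, 8): d=(0,8) right/bottom  bias=-1
  edge (12, 8)→(9, 3): d=(-3,-5) top-left  bias=+0
    (5,0)@(11, 1): e=[0,8,16] → #  [on edge]
    (6,0)@(13, 1): e=[6,-8,26] → ·
    (4,1)@(9, 3): e=[0,24,0] → #  [on edge]
    (6,1)@(13, 3): e=[12,-8,20] → ·
    (3,2)@(7, 5): e=[0,40,-16] → ·  [on edge]
    (4,2)@(9, 5): e=[6,24,-6] → ·
    (5,2)@(11, 5): e=[12,8,4] → #
    (6,2)@(13, 5): e=[18,-8,14] → ·
    (2,3)@(5, 7): e=[0,56,-32] → ·  [on edge]
    (5,3)@(11, 7): e=[18,8,-2] → ·
  covered (4 px):
    · · · · · # ·
    · · · · # # ·
    · · · · · # ·
    · · · · · · ·
T1:
  2·area = 16
  edge (4, 4)→(8, 8): d=(4,4) right/bottom  bias=-1
  edge (8, 8)→(2, 6): d=(-6,-2) top-left  bias=+0
  edge (2, 6)→(4, 4): d=(2,-2) top-left  bias=+0
    (0,0)@(1, 1): e=[0,28,-12] → ·  [on edge]
    (3,0)@(7, 1): e=[-24,40,0] → ·  [on edge]
    (1,1)@(3, 3): e=[0,20,-4] → ·  [on edge]
    (2,1)@(5, 3): e=[-8,24,0] → ·  [on edge]
    (1,2)@(3, 5): e=[8,8,0] → #  [on edge]
    (2,2)@(5, 5): e=[0,12,4] → ·  [on edge]
    (0,3)@(1, 7): e=[24,-8,0] → ·  [on edge]
    (1,3)@(3, 7): e=[16,-4,4] → ·
    (2,3)@(5, 7): e=[8,0,8] → #  [on edge]
    (3,3)@(7, 7): e=[0,4,12] → ·  [on edge]
  covered (2 px):
    · · · · · · ·
    · · · · · · ·
    · # · · · · ·
    · · # · · · ·

Final: [8,0,8]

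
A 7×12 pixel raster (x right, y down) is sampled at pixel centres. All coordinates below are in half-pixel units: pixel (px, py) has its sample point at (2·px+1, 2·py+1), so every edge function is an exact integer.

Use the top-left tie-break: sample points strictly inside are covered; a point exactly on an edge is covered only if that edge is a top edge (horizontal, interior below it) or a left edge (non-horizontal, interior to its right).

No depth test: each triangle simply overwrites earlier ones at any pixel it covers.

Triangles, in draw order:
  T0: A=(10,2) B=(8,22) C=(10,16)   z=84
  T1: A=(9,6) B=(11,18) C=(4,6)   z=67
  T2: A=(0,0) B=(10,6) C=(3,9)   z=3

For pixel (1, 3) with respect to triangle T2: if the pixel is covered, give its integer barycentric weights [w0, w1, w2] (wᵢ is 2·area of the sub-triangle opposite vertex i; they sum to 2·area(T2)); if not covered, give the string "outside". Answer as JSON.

T0:
  2·area = 28  (B↔C swapped to make it positive)
  edge (10, 2)→(10, 16): d=(0,14) right/bottom  bias=-1
  edge (10, 16)→(8, 22): d=(-2,6) right/bottom  bias=-1
  edge (8, 22)→(10, 2): d=(2,-20) top-left  bias=+0
    (6,3)@(13, 7): e=[-42,0,70] → ·  [on edge]
    (4,6)@(9, 13): e=[14,12,2] → #
    (5,6)@(11, 13): e=[-14,0,42] → ·  [on edge]
    (4,7)@(9, 15): e=[14,8,6] → #
    (5,7)@(11, 15): e=[-14,-4,46] → ·
    (4,8)@(9, 17): e=[14,4,10] → #
    (5,8)@(11, 17): e=[-14,-8,50] → ·
    (4,9)@(9, 19): e=[14,0,14] → ·  [on edge]
  covered (3 px):
    · · · · · · ·
    · · · · · · ·
    · · · · · · ·
    · · · · · · ·
    · · · · · · ·
    · · · · · · ·
    · · · · # · ·
    · · · · # · ·
    · · · · # · ·
    · · · · · · ·
    · · · · · · ·
    · · · · · · ·
T1:
  2·area = 60
  edge (9, 6)→(11, 18): d=(2,12) right/bottom  bias=-1
  edge (11, 18)→(4, 6): d=(-7,-12) top-left  bias=+0
  edge (4, 6)→(9, 6): d=(5,0) top-left  bias=+0
    (2,3)@(5, 7): e=[50,5,5] → #
    (3,3)@(7, 7): e=[26,29,5] → #
    (4,3)@(9, 7): e=[2,53,5] → #
    (5,3)@(11, 7): e=[-22,77,5] → ·
    (2,4)@(5, 9): e=[54,-9,15] → ·
    (3,4)@(7, 9): e=[30,15,15] → #
    (5,4)@(11, 9): e=[-18,63,15] → ·
    (3,5)@(7, 11): e=[34,1,25] → #
    (5,5)@(11, 11): e=[-14,49,25] → ·
    (3,6)@(7, 13): e=[38,-13,35] → ·
    (4,6)@(9, 13): e=[14,11,35] → #
    (5,6)@(11, 13): e=[-10,35,35] → ·
  covered (8 px):
    · · · · · · ·
    · · · · · · ·
    · · · · · · ·
    · · # # # · ·
    · · · # # · ·
    · · · # # · ·
    · · · · # · ·
    · · · · · · ·
    · · · · · · ·
    · · · · · · ·
    · · · · · · ·
    · · · · · · ·
T2:
  2·area = 72
  edge (0, 0)→(10, 6): d=(10,6) right/bottom  bias=-1
  edge (10, 6)→(3, 9): d=(-7,3) right/bottom  bias=-1
  edge (3, 9)→(0, 0): d=(-3,-9) top-left  bias=+0
    (0,0)@(1, 1): e=[4,62,6] → #
    (1,0)@(3, 1): e=[-8,56,24] → ·
    (0,1)@(1, 3): e=[24,48,0] → #  [on edge]
    (1,1)@(3, 3): e=[12,42,18] → #
    (2,1)@(5, 3): e=[0,36,36] → ·  [on edge]
    (0,2)@(1, 5): e=[44,34,-6] → ·
    (1,2)@(3, 5): e=[32,28,12] → #
    (2,2)@(5, 5): e=[20,22,30] → #
    (3,2)@(7, 5): e=[8,16,48] → #
    (4,2)@(9, 5): e=[-4,10,66] → ·
    (1,3)@(3, 7): e=[52,14,6] → #
    (4,3)@(9, 7): e=[16,-4,60] → ·
    (1,4)@(3, 9): e=[72,0,0] → ·  [on edge]
    (2,7)@(5, 15): e=[120,-48,0] → ·  [on edge]
    (3,10)@(7, 21): e=[168,-96,0] → ·  [on edge]
  covered (9 px):
    # · · · · · ·
    # # · · · · ·
    · # # # · · ·
    · # # # · · ·
    · · · · · · ·
    · · · · · · ·
    · · · · · · ·
    · · · · · · ·
    · · · · · · ·
    · · · · · · ·
    · · · · · · ·
    · · · · · · ·

Result: [14,6,52]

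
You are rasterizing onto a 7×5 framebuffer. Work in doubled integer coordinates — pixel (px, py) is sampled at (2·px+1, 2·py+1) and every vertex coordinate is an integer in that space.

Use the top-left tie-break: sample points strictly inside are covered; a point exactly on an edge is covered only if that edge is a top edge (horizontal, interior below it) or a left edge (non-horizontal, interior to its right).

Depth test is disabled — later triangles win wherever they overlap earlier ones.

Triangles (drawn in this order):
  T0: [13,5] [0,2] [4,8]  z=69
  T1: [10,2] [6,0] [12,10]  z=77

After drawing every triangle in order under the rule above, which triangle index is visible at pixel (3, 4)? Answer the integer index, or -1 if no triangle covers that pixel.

T0:
  2·area = 66  (B↔C swapped to make it positive)
  edge (13, 5)→(4, 8): d=(-9,3) right/bottom  bias=-1
  edge (4, 8)→(0, 2): d=(-4,-6) top-left  bias=+0
  edge (0, 2)→(13, 5): d=(13,3) right/bottom  bias=-1
    (0,1)@(1, 3): e=[54,2,10] → #
    (1,1)@(3, 3): e=[48,14,4] → #
    (2,1)@(5, 3): e=[42,26,-2] → ·
    (0,2)@(1, 5): e=[36,-6,36] → ·
    (1,2)@(3, 5): e=[30,6,30] → #
    (2,2)@(5, 5): e=[24,18,24] → #
    (3,2)@(7, 5): e=[18,30,18] → #
    (4,2)@(9, 5): e=[12,42,12] → #
    (5,2)@(11, 5): e=[6,54,6] → #
    (6,2)@(13, 5): e=[0,66,0] → ·  [on edge]
    (1,3)@(3, 7): e=[12,-2,56] → ·
    (2,3)@(5, 7): e=[6,10,50] → #
    (3,3)@(7, 7): e=[0,22,44] → ·  [on edge]
    (0,4)@(1, 9): e=[0,-22,88] → ·  [on edge]
  covered (8 px):
    · · · · · · ·
    # # · · · · ·
    · # # # # # ·
    · · # · · · ·
    · · · · · · ·
T1:
  2·area = 28  (B↔C swapped to make it positive)
  edge (10, 2)→(12, 10): d=(2,8) right/bottom  bias=-1
  edge (12, 10)→(6, 0): d=(-6,-10) top-left  bias=+0
  edge (6, 0)→(10, 2): d=(4,2) right/bottom  bias=-1
    (3,0)@(7, 1): e=[22,4,2] → #
    (4,0)@(9, 1): e=[6,24,-2] → ·
    (3,1)@(7, 3): e=[26,-8,10] → ·
    (4,1)@(9, 3): e=[10,12,6] → #
    (5,1)@(11, 3): e=[-6,32,2] → ·
    (4,2)@(9, 5): e=[14,0,14] → #  [on edge]
    (5,2)@(11, 5): e=[-2,20,10] → ·
    (4,3)@(9, 7): e=[18,-12,22] → ·
    (5,3)@(11, 7): e=[2,8,18] → #
    (6,3)@(13, 7): e=[-14,28,14] → ·
    (5,4)@(11, 9): e=[6,-4,26] → ·
  covered (4 px):
    · · · # · · ·
    · · · · # · ·
    · · · · # · ·
    · · · · · # ·
    · · · · · · ·

Z-buffer (winner per pixel, '.' = empty):
  . . . 1 . . .
  0 0 . . 1 . .
  . 0 0 0 1 0 .
  . . 0 . . 1 .
  . . . . . . .

Final: -1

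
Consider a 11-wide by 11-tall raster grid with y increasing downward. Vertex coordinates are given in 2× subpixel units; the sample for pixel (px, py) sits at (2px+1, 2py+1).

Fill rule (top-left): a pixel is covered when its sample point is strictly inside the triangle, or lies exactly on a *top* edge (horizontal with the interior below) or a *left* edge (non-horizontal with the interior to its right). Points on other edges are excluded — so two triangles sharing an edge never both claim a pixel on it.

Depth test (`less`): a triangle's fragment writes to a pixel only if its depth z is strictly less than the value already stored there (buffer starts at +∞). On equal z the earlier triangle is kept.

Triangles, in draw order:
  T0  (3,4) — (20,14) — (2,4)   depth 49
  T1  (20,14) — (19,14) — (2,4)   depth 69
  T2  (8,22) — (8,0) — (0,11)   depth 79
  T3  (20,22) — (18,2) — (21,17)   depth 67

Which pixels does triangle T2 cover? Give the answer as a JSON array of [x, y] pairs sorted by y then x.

T0:
  2·area = 10
  edge (3, 4)→(20, 14): d=(17,10) right/bottom  bias=-1
  edge (20, 14)→(2, 4): d=(-18,-10) top-left  bias=+0
  edge (2, 4)→(3, 4): d=(1,0) top-left  bias=+0
    (5,4)@(11, 9): e=[5,0,5] → █  [on edge]
    (6,4)@(13, 9): e=[-15,20,5] → ·
    (5,5)@(11, 11): e=[39,-36,7] → ·
  covered (1 px):
    · · · · · · · · · · ·
    · · · · · · · · · · ·
    · · · · · · · · · · ·
    · · · · · · · · · · ·
    · · · · · █ · · · · ·
    · · · · · · · · · · ·
    · · · · · · · · · · ·
    · · · · · · · · · · ·
    · · · · · · · · · · ·
    · · · · · · · · · · ·
    · · · · · · · · · · ·
T1:
  2·area = 10
  edge (20, 14)→(19, 14): d=(-1,0) right/bottom  bias=-1
  edge (19, 14)→(2, 4): d=(-17,-10) top-left  bias=+0
  edge (2, 4)→(20, 14): d=(18,10) right/bottom  bias=-1
    (5,4)@(11, 9): e=[5,5,0] → ·  [on edge]
  covered (0 px):
    · · · · · · · · · · ·
    · · · · · · · · · · ·
    · · · · · · · · · · ·
    · · · · · · · · · · ·
    · · · · · · · · · · ·
    · · · · · · · · · · ·
    · · · · · · · · · · ·
    · · · · · · · · · · ·
    · · · · · · · · · · ·
    · · · · · · · · · · ·
    · · · · · · · · · · ·
T2:
  2·area = 176  (B↔C swapped to make it positive)
  edge (8, 22)→(0, 11): d=(-8,-11) top-left  bias=+0
  edge (0, 11)→(8, 0): d=(8,-11) top-left  bias=+0
  edge (8, 0)→(8, 22): d=(0,22) right/bottom  bias=-1
    (3,1)@(7, 3): e=[141,13,22] → █
    (4,1)@(9, 3): e=[163,35,-22] → ·
    (2,2)@(5, 5): e=[103,7,66] → █
    (4,2)@(9, 5): e=[147,51,-22] → ·
    (1,3)@(3, 7): e=[65,1,110] → █
    (4,3)@(9, 7): e=[131,67,-22] → ·
    (1,4)@(3, 9): e=[49,17,110] → █
    (4,4)@(9, 9): e=[115,83,-22] → ·
    (0,5)@(1, 11): e=[11,11,154] → █
    (4,5)@(9, 11): e=[99,99,-22] → ·
    (0,6)@(1, 13): e=[-5,27,154] → ·
    (1,6)@(3, 13): e=[17,49,110] → █
  covered (22 px):
    · · · · · · · · · · ·
    · · · █ · · · · · · ·
    · · █ █ · · · · · · ·
    · █ █ █ · · · · · · ·
    · █ █ █ · · · · · · ·
    █ █ █ █ · · · · · · ·
    · █ █ █ · · · · · · ·
    · █ █ █ · · · · · · ·
    · · █ █ · · · · · · ·
    · · · █ · · · · · · ·
    · · · · · · · · · · ·
T3:
  2·area = 30
  edge (20, 22)→(18, 2): d=(-2,-20) top-left  bias=+0
  edge (18, 2)→(21, 17): d=(3,15) right/bottom  bias=-1
  edge (21, 17)→(20, 22): d=(-1,5) right/bottom  bias=-1
    (9,3)@(19, 7): e=[10,0,20] → ·  [on edge]
    (9,4)@(19, 9): e=[6,6,18] → █
    (10,4)@(21, 9): e=[46,-24,8] → ·
    (9,5)@(19, 11): e=[2,12,16] → █
    (10,5)@(21, 11): e=[42,-18,6] → ·
    (9,6)@(19, 13): e=[-2,18,14] → ·
    (10,8)@(21, 17): e=[30,0,0] → ·  [on edge]
  covered (2 px):
    · · · · · · · · · · ·
    · · · · · · · · · · ·
    · · · · · · · · · · ·
    · · · · · · · · · · ·
    · · · · · · · · · █ ·
    · · · · · · · · · █ ·
    · · · · · · · · · · ·
    · · · · · · · · · · ·
    · · · · · · · · · · ·
    · · · · · · · · · · ·
    · · · · · · · · · · ·

Final: [[3,1],[2,2],[3,2],[1,3],[2,3],[3,3],[1,4],[2,4],[3,4],[0,5],[1,5],[2,5],[3,5],[1,6],[2,6],[3,6],[1,7],[2,7],[3,7],[2,8],[3,8],[3,9]]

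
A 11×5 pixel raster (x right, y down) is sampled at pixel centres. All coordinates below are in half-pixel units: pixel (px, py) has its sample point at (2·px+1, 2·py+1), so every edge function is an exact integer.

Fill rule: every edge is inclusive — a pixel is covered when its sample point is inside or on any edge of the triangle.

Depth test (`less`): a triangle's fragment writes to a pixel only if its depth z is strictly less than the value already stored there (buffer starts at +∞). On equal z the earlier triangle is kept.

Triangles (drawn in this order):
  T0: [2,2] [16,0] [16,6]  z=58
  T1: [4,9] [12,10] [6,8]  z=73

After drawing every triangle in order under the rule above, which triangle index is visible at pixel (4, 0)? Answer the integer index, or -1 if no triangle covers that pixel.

T0:
  2·area = 84
  edge (2, 2)→(16, 0): d=(14,-2) inclusive
  edge (16, 0)→(16, 6): d=(0,6) inclusive
  edge (16, 6)→(2, 2): d=(-14,-4) inclusive
    (4,0)@(9, 1): e=[0,42,42] → #  [on edge]
    (5,0)@(11, 1): e=[4,30,50] → #
    (6,0)@(13, 1): e=[8,18,58] → #
    (7,0)@(15, 1): e=[12,6,66] → #
    (8,0)@(17, 1): e=[16,-6,74] → ·
    (3,1)@(7, 3): e=[24,54,6] → #
    (8,1)@(17, 3): e=[44,-6,46] → ·
    (3,2)@(7, 5): e=[52,54,-22] → ·
    (4,2)@(9, 5): e=[56,42,-14] → ·
    (5,2)@(11, 5): e=[60,30,-6] → ·
    (6,2)@(13, 5): e=[64,18,2] → #
    (8,2)@(17, 5): e=[72,-6,18] → ·
  covered (11 px):
    · · · · # # # # · · ·
    · · · # # # # # · · ·
    · · · · · · # # · · ·
    · · · · · · · · · · ·
    · · · · · · · · · · ·
T1:
  2·area = 10  (B↔C swapped to make it positive)
  edge (4, 9)→(6, 8): d=(2,-1) inclusive
  edge (6, 8)→(12, 10): d=(6,2) inclusive
  edge (12, 10)→(4, 9): d=(-8,-1) inclusive
    (1,3)@(3, 7): e=[-5,0,15] → ·  [on edge]
    (2,4)@(5, 9): e=[1,8,1] → #
    (3,4)@(7, 9): e=[3,4,3] → #
    (4,4)@(9, 9): e=[5,0,5] → #  [on edge]
    (5,4)@(11, 9): e=[7,-4,7] → ·
  covered (3 px):
    · · · · · · · · · · ·
    · · · · · · · · · · ·
    · · · · · · · · · · ·
    · · · · · · · · · · ·
    · · # # # · · · · · ·

Z-buffer (winner per pixel, '.' = empty):
  . . . . 0 0 0 0 . . .
  . . . 0 0 0 0 0 . . .
  . . . . . . 0 0 . . .
  . . . . . . . . . . .
  . . 1 1 1 . . . . . .

Answer: 0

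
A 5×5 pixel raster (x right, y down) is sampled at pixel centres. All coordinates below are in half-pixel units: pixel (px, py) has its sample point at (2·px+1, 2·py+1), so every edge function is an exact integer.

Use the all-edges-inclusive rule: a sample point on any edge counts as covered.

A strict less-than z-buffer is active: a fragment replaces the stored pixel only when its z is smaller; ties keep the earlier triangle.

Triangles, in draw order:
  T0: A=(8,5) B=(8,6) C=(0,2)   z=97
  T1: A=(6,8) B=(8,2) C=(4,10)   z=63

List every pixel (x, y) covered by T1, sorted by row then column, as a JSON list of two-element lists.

T0:
  2·area = 8
  edge (8, 5)→(8, 6): d=(0,1) inclusive
  edge (8, 6)→(0, 2): d=(-8,-4) inclusive
  edge (0, 2)→(8, 5): d=(8,3) inclusive
    (3,2)@(7, 5): e=[1,4,3] → X
    (4,2)@(9, 5): e=[-1,12,-3] → .
    (3,3)@(7, 7): e=[1,-12,19] → .
  covered (1 px):
    . . . . .
    . . . . .
    . . . X .
    . . . . .
    . . . . .
T1:
  2·area = 8  (B↔C swapped to make it positive)
  edge (6, 8)→(4, 10): d=(-2,2) inclusive
  edge (4, 10)→(8, 2): d=(4,-8) inclusive
  edge (8, 2)→(6, 8): d=(-2,6) inclusive
    (3,2)@(7, 5): e=[4,4,0] → X  [on edge]
    (4,2)@(9, 5): e=[0,20,-12] → .  [on edge]
    (3,3)@(7, 7): e=[0,12,-4] → .  [on edge]
    (2,4)@(5, 9): e=[0,4,4] → X  [on edge]
    (3,4)@(7, 9): e=[-4,20,-8] → .
  covered (2 px):
    . . . . .
    . . . . .
    . . . X .
    . . . . .
    . . X . .

Answer: [[3,2],[2,4]]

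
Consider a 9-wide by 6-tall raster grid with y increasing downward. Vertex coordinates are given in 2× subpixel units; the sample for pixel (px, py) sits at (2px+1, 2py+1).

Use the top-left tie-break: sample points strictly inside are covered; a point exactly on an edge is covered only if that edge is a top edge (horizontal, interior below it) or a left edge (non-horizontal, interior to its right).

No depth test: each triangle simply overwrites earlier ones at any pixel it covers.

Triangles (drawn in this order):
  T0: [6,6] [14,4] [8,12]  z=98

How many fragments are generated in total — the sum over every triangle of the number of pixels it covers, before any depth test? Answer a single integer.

T0:
  2·area = 52
  edge (6, 6)→(14, 4): d=(8,-2) top-left  bias=+0
  edge (14, 4)→(8, 12): d=(-6,8) right/bottom  bias=-1
  edge (8, 12)→(6, 6): d=(-2,-6) top-left  bias=+0
    (2,1)@(5, 3): e=[-26,78,0] → ·  [on edge]
    (5,2)@(11, 5): e=[2,18,32] → █
    (6,2)@(13, 5): e=[6,2,44] → █
    (7,2)@(15, 5): e=[10,-14,56] → ·
    (3,3)@(7, 7): e=[10,38,4] → █
    (4,3)@(9, 7): e=[14,22,16] → █
    (6,3)@(13, 7): e=[22,-10,40] → ·
    (3,4)@(7, 9): e=[26,26,0] → █  [on edge]
    (5,4)@(11, 9): e=[34,-6,24] → ·
    (3,5)@(7, 11): e=[42,14,-4] → ·
    (4,5)@(9, 11): e=[46,-2,8] → ·
  covered (7 px):
    · · · · · · · · ·
    · · · · · · · · ·
    · · · · · █ █ · ·
    · · · █ █ █ · · ·
    · · · █ █ · · · ·
    · · · · · · · · ·

Final: 7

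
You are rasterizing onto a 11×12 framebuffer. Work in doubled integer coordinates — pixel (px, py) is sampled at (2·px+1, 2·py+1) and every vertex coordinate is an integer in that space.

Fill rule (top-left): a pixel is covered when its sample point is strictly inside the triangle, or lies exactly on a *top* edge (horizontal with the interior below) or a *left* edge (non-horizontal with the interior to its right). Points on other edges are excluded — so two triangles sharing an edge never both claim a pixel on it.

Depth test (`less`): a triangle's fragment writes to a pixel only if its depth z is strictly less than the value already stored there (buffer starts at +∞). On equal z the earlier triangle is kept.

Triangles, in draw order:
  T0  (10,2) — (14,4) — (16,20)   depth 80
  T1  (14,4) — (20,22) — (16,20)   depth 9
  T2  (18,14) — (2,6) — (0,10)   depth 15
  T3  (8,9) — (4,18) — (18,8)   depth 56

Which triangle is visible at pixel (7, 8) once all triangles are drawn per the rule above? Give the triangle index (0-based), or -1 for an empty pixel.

T0:
  2·area = 60
  edge (10, 2)→(14, 4): d=(4,2) right/bottom  bias=-1
  edge (14, 4)→(16, 20): d=(2,16) right/bottom  bias=-1
  edge (16, 20)→(10, 2): d=(-6,-18) top-left  bias=+0
    (5,1)@(11, 3): e=[2,46,12] → #
    (6,1)@(13, 3): e=[-2,14,48] → ·
    (5,2)@(11, 5): e=[10,50,0] → #  [on edge]
    (6,2)@(13, 5): e=[6,18,36] → #
    (7,2)@(15, 5): e=[2,-14,72] → ·
    (5,3)@(11, 7): e=[18,54,-12] → ·
    (6,3)@(13, 7): e=[14,22,24] → #
    (7,3)@(15, 7): e=[10,-10,60] → ·
    (6,4)@(13, 9): e=[22,26,12] → #
    (7,4)@(15, 9): e=[18,-6,48] → ·
    (6,5)@(13, 11): e=[30,30,0] → #  [on edge]
    (7,5)@(15, 11): e=[26,-2,36] → ·
    (7,8)@(15, 17): e=[50,10,0] → #  [on edge]
    (8,11)@(17, 23): e=[70,-10,0] → ·  [on edge]
  covered (9 px):
    · · · · · · · · · · ·
    · · · · · # · · · · ·
    · · · · · # # · · · ·
    · · · · · · # · · · ·
    · · · · · · # · · · ·
    · · · · · · # · · · ·
    · · · · · · · # · · ·
    · · · · · · · # · · ·
    · · · · · · · # · · ·
    · · · · · · · · · · ·
    · · · · · · · · · · ·
    · · · · · · · · · · ·
T1:
  2·area = 60
  edge (14, 4)→(20, 22): d=(6,18) right/bottom  bias=-1
  edge (20, 22)→(16, 20): d=(-4,-2) top-left  bias=+0
  edge (16, 20)→(14, 4): d=(-2,-16) top-left  bias=+0
    (6,0)@(13, 1): e=[0,70,-10] → ·  [on edge]
    (7,3)@(15, 7): e=[0,50,10] → ·  [on edge]
    (7,4)@(15, 9): e=[12,42,6] → #
    (8,4)@(17, 9): e=[-24,46,38] → ·
    (7,5)@(15, 11): e=[24,34,2] → #
    (8,5)@(17, 11): e=[-12,38,34] → ·
    (7,6)@(15, 13): e=[36,26,-2] → ·
    (8,6)@(17, 13): e=[0,30,30] → ·  [on edge]
    (8,7)@(17, 15): e=[12,22,26] → #
    (9,7)@(19, 15): e=[-24,26,58] → ·
    (8,8)@(17, 17): e=[24,14,22] → #
    (9,8)@(19, 17): e=[-12,18,54] → ·
    (9,9)@(19, 19): e=[0,10,50] → ·  [on edge]
  covered (6 px):
    · · · · · · · · · · ·
    · · · · · · · · · · ·
    · · · · · · · · · · ·
    · · · · · · · · · · ·
    · · · · · · · # · · ·
    · · · · · · · # · · ·
    · · · · · · · · · · ·
    · · · · · · · · # · ·
    · · · · · · · · # · ·
    · · · · · · · · # · ·
    · · · · · · · · · # ·
    · · · · · · · · · · ·
T2:
  2·area = 80  (B↔C swapped to make it positive)
  edge (18, 14)→(0, 10): d=(-18,-4) top-left  bias=+0
  edge (0, 10)→(2, 6): d=(2,-4) top-left  bias=+0
  edge (2, 6)→(18, 14): d=(16,8) right/bottom  bias=-1
    (1,3)@(3, 7): e=[66,6,8] → #
    (2,3)@(5, 7): e=[74,14,-8] → ·
    (0,4)@(1, 9): e=[22,2,56] → #
    (2,4)@(5, 9): e=[38,18,24] → #
    (3,4)@(7, 9): e=[46,26,8] → #
    (4,4)@(9, 9): e=[54,34,-8] → ·
    (0,5)@(1, 11): e=[-14,6,88] → ·
    (1,5)@(3, 11): e=[-6,14,72] → ·
    (2,5)@(5, 11): e=[2,22,56] → #
    (4,5)@(9, 11): e=[18,38,24] → #
    (5,5)@(11, 11): e=[26,46,8] → #
    (6,5)@(13, 11): e=[34,54,-8] → ·
  covered (10 px):
    · · · · · · · · · · ·
    · · · · · · · · · · ·
    · · · · · · · · · · ·
    · # · · · · · · · · ·
    # # # # · · · · · · ·
    · · # # # # · · · · ·
    · · · · · · · # · · ·
    · · · · · · · · · · ·
    · · · · · · · · · · ·
    · · · · · · · · · · ·
    · · · · · · · · · · ·
    · · · · · · · · · · ·
T3:
  2·area = 86  (B↔C swapped to make it positive)
  edge (8, 9)→(18, 8): d=(10,-1) top-left  bias=+0
  edge (18, 8)→(4, 18): d=(-14,10) right/bottom  bias=-1
  edge (4, 18)→(8, 9): d=(4,-9) top-left  bias=+0
    (4,4)@(9, 9): e=[1,76,9] → #
    (5,4)@(11, 9): e=[3,56,27] → #
    (6,4)@(13, 9): e=[5,36,45] → #
    (7,4)@(15, 9): e=[7,16,63] → #
    (8,4)@(17, 9): e=[9,-4,81] → ·
    (4,5)@(9, 11): e=[21,48,17] → #
    (7,5)@(15, 11): e=[27,-12,71] → ·
    (3,6)@(7, 13): e=[39,40,7] → #
    (5,6)@(11, 13): e=[43,0,43] → ·  [on edge]
    (6,6)@(13, 13): e=[45,-20,61] → ·
    (3,7)@(7, 15): e=[59,12,15] → #
    (4,7)@(9, 15): e=[61,-8,33] → ·
  covered (11 px):
    · · · · · · · · · · ·
    · · · · · · · · · · ·
    · · · · · · · · · · ·
    · · · · · · · · · · ·
    · · · · # # # # · · ·
    · · · · # # # · · · ·
    · · · # # · · · · · ·
    · · · # · · · · · · ·
    · · # · · · · · · · ·
    · · · · · · · · · · ·
    · · · · · · · · · · ·
    · · · · · · · · · · ·

Z-buffer (winner per pixel, '.' = empty):
  . . . . . . . . . . .
  . . . . . 0 . . . . .
  . . . . . 0 0 . . . .
  . 2 . . . . 0 . . . .
  2 2 2 2 3 3 3 1 . . .
  . . 2 2 2 2 3 1 . . .
  . . . 3 3 . . 2 . . .
  . . . 3 . . . 0 1 . .
  . . 3 . . . . 0 1 . .
  . . . . . . . . 1 . .
  . . . . . . . . . 1 .
  . . . . . . . . . . .

Result: 0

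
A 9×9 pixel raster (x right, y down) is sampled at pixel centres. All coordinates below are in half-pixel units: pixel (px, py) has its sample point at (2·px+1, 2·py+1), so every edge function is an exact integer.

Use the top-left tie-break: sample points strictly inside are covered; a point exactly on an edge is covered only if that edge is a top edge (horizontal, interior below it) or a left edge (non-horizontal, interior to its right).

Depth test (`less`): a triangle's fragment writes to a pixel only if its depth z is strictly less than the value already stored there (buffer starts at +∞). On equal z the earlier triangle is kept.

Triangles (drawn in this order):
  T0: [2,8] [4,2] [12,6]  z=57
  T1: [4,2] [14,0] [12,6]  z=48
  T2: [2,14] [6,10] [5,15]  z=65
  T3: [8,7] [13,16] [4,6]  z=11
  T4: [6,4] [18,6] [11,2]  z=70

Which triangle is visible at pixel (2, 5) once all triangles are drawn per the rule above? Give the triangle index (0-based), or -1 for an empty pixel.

T0:
  2·area = 56
  edge (2, 8)→(4, 2): d=(2,-6) top-left  bias=+0
  edge (4, 2)→(12, 6): d=(8,4) right/bottom  bias=-1
  edge (12, 6)→(2, 8): d=(-10,2) right/bottom  bias=-1
    (2,1)@(5, 3): e=[8,4,44] → #
    (3,1)@(7, 3): e=[20,-4,40] → ·
    (1,2)@(3, 5): e=[0,28,28] → #  [on edge]
    (3,2)@(7, 5): e=[24,12,20] → #
    (4,2)@(9, 5): e=[36,4,16] → #
    (5,2)@(11, 5): e=[48,-4,12] → ·
    (8,2)@(17, 5): e=[84,-28,0] → ·  [on edge]
    (1,3)@(3, 7): e=[4,44,8] → #
    (3,3)@(7, 7): e=[28,28,0] → ·  [on edge]
    (4,3)@(9, 7): e=[40,20,-4] → ·
    (1,4)@(3, 9): e=[8,60,-12] → ·
    (2,4)@(5, 9): e=[20,52,-16] → ·
    (0,5)@(1, 11): e=[0,84,-28] → ·  [on edge]
  covered (7 px):
    · · · · · · · · ·
    · · # · · · · · ·
    · # # # # · · · ·
    · # # · · · · · ·
    · · · · · · · · ·
    · · · · · · · · ·
    · · · · · · · · ·
    · · · · · · · · ·
    · · · · · · · · ·
T1:
  2·area = 56
  edge (4, 2)→(14, 0): d=(10,-2) top-left  bias=+0
  edge (14, 0)→(12, 6): d=(-2,6) right/bottom  bias=-1
  edge (12, 6)→(4, 2): d=(-8,-4) top-left  bias=+0
    (4,0)@(9, 1): e=[0,28,28] → #  [on edge]
    (5,0)@(11, 1): e=[4,16,36] → #
    (6,0)@(13, 1): e=[8,4,44] → #
    (7,0)@(15, 1): e=[12,-8,52] → ·
    (3,1)@(7, 3): e=[16,36,4] → #
    (6,1)@(13, 3): e=[28,0,28] → ·  [on edge]
    (3,2)@(7, 5): e=[36,32,-12] → ·
    (4,2)@(9, 5): e=[40,20,-4] → ·
    (5,2)@(11, 5): e=[44,8,4] → #
    (6,2)@(13, 5): e=[48,-4,12] → ·
    (5,3)@(11, 7): e=[64,4,-12] → ·
    (5,4)@(11, 9): e=[84,0,-28] → ·  [on edge]
    (4,7)@(9, 15): e=[140,0,-84] → ·  [on edge]
  covered (7 px):
    · · · · # # # · ·
    · · · # # # · · ·
    · · · · · # · · ·
    · · · · · · · · ·
    · · · · · · · · ·
    · · · · · · · · ·
    · · · · · · · · ·
    · · · · · · · · ·
    · · · · · · · · ·
T2:
  2·area = 16
  edge (2, 14)→(6, 10): d=(4,-4) top-left  bias=+0
  edge (6, 10)→(5, 15): d=(-1,5) right/bottom  bias=-1
  edge (5, 15)→(2, 14): d=(-3,-1) top-left  bias=+0
    (7,0)@(15, 1): e=[0,-36,52] → ·  [on edge]
    (6,1)@(13, 3): e=[0,-28,44] → ·  [on edge]
    (3,2)@(7, 5): e=[-16,0,32] → ·  [on edge]
    (5,2)@(11, 5): e=[0,-20,36] → ·  [on edge]
    (4,3)@(9, 7): e=[0,-12,28] → ·  [on edge]
    (3,4)@(7, 9): e=[0,-4,20] → ·  [on edge]
    (2,5)@(5, 11): e=[0,4,12] → #  [on edge]
    (3,5)@(7, 11): e=[8,-6,14] → ·
    (1,6)@(3, 13): e=[0,12,4] → #  [on edge]
    (3,6)@(7, 13): e=[16,-8,8] → ·
    (0,7)@(1, 15): e=[0,20,-4] → ·  [on edge]
    (1,7)@(3, 15): e=[8,10,-2] → ·
    (2,7)@(5, 15): e=[16,0,0] → ·  [on edge]
    (5,8)@(11, 17): e=[48,-32,0] → ·  [on edge]
  covered (3 px):
    · · · · · · · · ·
    · · · · · · · · ·
    · · · · · · · · ·
    · · · · · · · · ·
    · · · · · · · · ·
    · · # · · · · · ·
    · # # · · · · · ·
    · · · · · · · · ·
    · · · · · · · · ·
T3:
  2·area = 31
  edge (8, 7)→(13, 16): d=(5,9) right/bottom  bias=-1
  edge (13, 16)→(4, 6): d=(-9,-10) top-left  bias=+0
  edge (4, 6)→(8, 7): d=(4,1) right/bottom  bias=-1
    (2,3)@(5, 7): e=[27,1,3] → #
    (3,3)@(7, 7): e=[9,21,1] → #
    (4,3)@(9, 7): e=[-9,41,-1] → ·
    (2,4)@(5, 9): e=[37,-17,11] → ·
    (3,4)@(7, 9): e=[19,3,9] → #
    (4,4)@(9, 9): e=[1,23,7] → #
    (5,4)@(11, 9): e=[-17,43,5] → ·
    (3,5)@(7, 11): e=[29,-15,17] → ·
    (4,5)@(9, 11): e=[11,5,15] → #
    (5,5)@(11, 11): e=[-7,25,13] → ·
    (4,6)@(9, 13): e=[21,-13,23] → ·
    (5,6)@(11, 13): e=[3,7,21] → #
  covered (6 px):
    · · · · · · · · ·
    · · · · · · · · ·
    · · · · · · · · ·
    · · # # · · · · ·
    · · · # # · · · ·
    · · · · # · · · ·
    · · · · · # · · ·
    · · · · · · · · ·
    · · · · · · · · ·
T4:
  2·area = 34  (B↔C swapped to make it positive)
  edge (6, 4)→(11, 2): d=(5,-2) top-left  bias=+0
  edge (11, 2)→(18, 6): d=(7,4) right/bottom  bias=-1
  edge (18, 6)→(6, 4): d=(-12,-2) top-left  bias=+0
    (4,1)@(9, 3): e=[1,15,18] → #
    (5,1)@(11, 3): e=[5,7,22] → #
    (6,1)@(13, 3): e=[9,-1,26] → ·
    (4,2)@(9, 5): e=[11,29,-6] → ·
    (5,2)@(11, 5): e=[15,21,-2] → ·
    (6,2)@(13, 5): e=[19,13,2] → #
    (7,2)@(15, 5): e=[23,5,6] → #
    (8,2)@(17, 5): e=[27,-3,10] → ·
    (6,3)@(13, 7): e=[29,27,-22] → ·
    (7,3)@(15, 7): e=[33,19,-18] → ·
  covered (4 px):
    · · · · · · · · ·
    · · · · # # · · ·
    · · · · · · # # ·
    · · · · · · · · ·
    · · · · · · · · ·
    · · · · · · · · ·
    · · · · · · · · ·
    · · · · · · · · ·
    · · · · · · · · ·

Z-buffer (winner per pixel, '.' = empty):
  . . . . 1 1 1 . .
  . . 0 1 1 1 . . .
  . 0 0 0 0 1 4 4 .
  . 0 3 3 . . . . .
  . . . 3 3 . . . .
  . . 2 . 3 . . . .
  . 2 2 . . 3 . . .
  . . . . . . . . .
  . . . . . . . . .

Final: 2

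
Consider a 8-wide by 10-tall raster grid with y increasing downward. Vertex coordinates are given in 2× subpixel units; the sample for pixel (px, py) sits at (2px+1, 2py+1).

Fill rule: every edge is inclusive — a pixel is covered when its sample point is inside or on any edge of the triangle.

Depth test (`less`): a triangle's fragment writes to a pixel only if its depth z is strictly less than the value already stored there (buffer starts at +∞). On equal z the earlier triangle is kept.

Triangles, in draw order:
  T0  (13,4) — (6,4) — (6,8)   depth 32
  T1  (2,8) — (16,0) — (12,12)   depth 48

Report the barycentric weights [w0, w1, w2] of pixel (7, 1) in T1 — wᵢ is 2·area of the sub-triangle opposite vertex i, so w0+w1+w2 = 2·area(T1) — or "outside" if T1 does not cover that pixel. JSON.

T0:
  2·area = 28  (B↔C swapped to make it positive)
  edge (13, 4)→(6, 8): d=(-7,4) inclusive
  edge (6, 8)→(6, 4): d=(0,-4) inclusive
  edge (6, 4)→(13, 4): d=(7,0) inclusive
    (3,2)@(7, 5): e=[17,4,7] → #
    (4,2)@(9, 5): e=[9,12,7] → #
    (5,2)@(11, 5): e=[1,20,7] → #
    (6,2)@(13, 5): e=[-7,28,7] → ·
    (3,3)@(7, 7): e=[3,4,21] → #
    (4,3)@(9, 7): e=[-5,12,21] → ·
    (5,3)@(11, 7): e=[-13,20,21] → ·
    (3,4)@(7, 9): e=[-11,4,35] → ·
  covered (4 px):
    · · · · · · · ·
    · · · · · · · ·
    · · · # # # · ·
    · · · # · · · ·
    · · · · · · · ·
    · · · · · · · ·
    · · · · · · · ·
    · · · · · · · ·
    · · · · · · · ·
    · · · · · · · ·
T1:
  2·area = 136
  edge (2, 8)→(16, 0): d=(14,-8) inclusive
  edge (16, 0)→(12, 12): d=(-4,12) inclusive
  edge (12, 12)→(2, 8): d=(-10,-4) inclusive
    (7,0)@(15, 1): e=[6,8,122] → #
    (5,1)@(11, 3): e=[2,48,86] → #
    (6,1)@(13, 3): e=[18,24,94] → #
    (7,1)@(15, 3): e=[34,0,102] → #  [on edge]
    (4,2)@(9, 5): e=[14,64,58] → #
    (7,2)@(15, 5): e=[62,-8,82] → ·
    (2,3)@(5, 7): e=[10,104,22] → #
    (3,3)@(7, 7): e=[26,80,30] → #
    (7,3)@(15, 7): e=[90,-16,62] → ·
    (2,4)@(5, 9): e=[38,96,2] → #
    (6,4)@(13, 9): e=[102,0,34] → #  [on edge]
    (7,4)@(15, 9): e=[118,-24,42] → ·
    (5,7)@(11, 15): e=[170,0,-34] → ·  [on edge]
  covered (18 px):
    · · · · · · · #
    · · · · · # # #
    · · · · # # # ·
    · · # # # # # ·
    · · # # # # # ·
    · · · · · # · ·
    · · · · · · · ·
    · · · · · · · ·
    · · · · · · · ·
    · · · · · · · ·

Result: [0,102,34]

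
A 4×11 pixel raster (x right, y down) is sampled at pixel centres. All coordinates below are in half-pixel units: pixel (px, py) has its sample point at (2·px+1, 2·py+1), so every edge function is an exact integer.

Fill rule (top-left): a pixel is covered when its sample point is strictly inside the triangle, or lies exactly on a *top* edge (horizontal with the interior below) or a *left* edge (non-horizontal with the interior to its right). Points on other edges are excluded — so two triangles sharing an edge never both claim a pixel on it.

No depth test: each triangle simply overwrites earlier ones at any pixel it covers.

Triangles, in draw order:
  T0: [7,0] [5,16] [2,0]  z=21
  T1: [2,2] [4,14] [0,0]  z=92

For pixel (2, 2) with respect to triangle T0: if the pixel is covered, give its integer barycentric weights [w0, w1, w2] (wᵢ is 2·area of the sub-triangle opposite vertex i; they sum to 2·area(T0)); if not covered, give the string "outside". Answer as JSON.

T0:
  2·area = 80
  edge (7, 0)→(5, 16): d=(-2,16) right/bottom  bias=-1
  edge (5, 16)→(2, 0): d=(-3,-16) top-left  bias=+0
  edge (2, 0)→(7, 0): d=(5,0) top-left  bias=+0
    (1,0)@(3, 1): e=[62,13,5] → X
    (2,0)@(5, 1): e=[30,45,5] → X
    (3,0)@(7, 1): e=[-2,77,5] → .
    (1,1)@(3, 3): e=[58,7,15] → X
    (3,1)@(7, 3): e=[-6,71,15] → .
    (1,2)@(3, 5): e=[54,1,25] → X
    (3,2)@(7, 5): e=[-10,65,25] → .
    (1,3)@(3, 7): e=[50,-5,35] → .
    (2,3)@(5, 7): e=[18,27,35] → X
    (3,3)@(7, 7): e=[-14,59,35] → .
    (2,4)@(5, 9): e=[14,21,45] → X
    (3,4)@(7, 9): e=[-18,53,45] → .
  covered (11 px):
    . X X .
    . X X .
    . X X .
    . . X .
    . . X .
    . . X .
    . . X .
    . . X .
    . . . .
    . . . .
    . . . .
T1:
  2·area = 20
  edge (2, 2)→(4, 14): d=(2,12) right/bottom  bias=-1
  edge (4, 14)→(0, 0): d=(-4,-14) top-left  bias=+0
  edge (0, 0)→(2, 2): d=(2,2) right/bottom  bias=-1
    (0,0)@(1, 1): e=[10,10,0] → .  [on edge]
    (0,1)@(1, 3): e=[14,2,4] → X
    (1,1)@(3, 3): e=[-10,30,0] → .  [on edge]
    (0,2)@(1, 5): e=[18,-6,8] → .
    (2,2)@(5, 5): e=[-30,50,0] → .  [on edge]
    (3,3)@(7, 7): e=[-50,70,0] → .  [on edge]
    (1,4)@(3, 9): e=[2,6,12] → X
    (2,4)@(5, 9): e=[-22,34,8] → .
    (1,5)@(3, 11): e=[6,-2,16] → .
  covered (2 px):
    . . . .
    X . . .
    . . . .
    . . . .
    . X . .
    . . . .
    . . . .
    . . . .
    . . . .
    . . . .
    . . . .

Final: [33,25,22]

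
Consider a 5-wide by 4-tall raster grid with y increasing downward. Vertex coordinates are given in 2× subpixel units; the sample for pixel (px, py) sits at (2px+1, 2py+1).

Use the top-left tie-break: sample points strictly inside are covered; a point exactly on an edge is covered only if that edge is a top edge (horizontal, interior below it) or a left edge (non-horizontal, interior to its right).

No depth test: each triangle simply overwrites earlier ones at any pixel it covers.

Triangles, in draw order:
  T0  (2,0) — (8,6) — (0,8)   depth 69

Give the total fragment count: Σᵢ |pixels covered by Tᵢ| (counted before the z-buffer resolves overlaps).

T0:
  2·area = 60
  edge (2, 0)→(8, 6): d=(6,6) right/bottom  bias=-1
  edge (8, 6)→(0, 8): d=(-8,2) right/bottom  bias=-1
  edge (0, 8)→(2, 0): d=(2,-8) top-left  bias=+0
    (1,0)@(3, 1): e=[0,50,10] → ·  [on edge]
    (1,1)@(3, 3): e=[12,34,14] → █
    (2,1)@(5, 3): e=[0,30,30] → ·  [on edge]
    (0,2)@(1, 5): e=[36,22,2] → █
    (2,2)@(5, 5): e=[12,14,34] → █
    (3,2)@(7, 5): e=[0,10,50] → ·  [on edge]
    (0,3)@(1, 7): e=[48,6,6] → █
    (2,3)@(5, 7): e=[24,-2,38] → ·
    (4,3)@(9, 7): e=[0,-10,70] → ·  [on edge]
  covered (6 px):
    · · · · ·
    · █ · · ·
    █ █ █ · ·
    █ █ · · ·

Answer: 6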